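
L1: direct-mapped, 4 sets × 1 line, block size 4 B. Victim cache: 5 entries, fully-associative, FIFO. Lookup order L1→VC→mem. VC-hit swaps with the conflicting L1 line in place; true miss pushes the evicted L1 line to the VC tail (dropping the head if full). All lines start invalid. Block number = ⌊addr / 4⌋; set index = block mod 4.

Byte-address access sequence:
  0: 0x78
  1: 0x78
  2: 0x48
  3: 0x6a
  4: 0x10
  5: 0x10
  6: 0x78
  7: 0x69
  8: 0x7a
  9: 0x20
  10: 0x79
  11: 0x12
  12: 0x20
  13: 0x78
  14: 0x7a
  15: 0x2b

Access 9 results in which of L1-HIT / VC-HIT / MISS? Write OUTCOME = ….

0: 0x78 (blk 30, set 2) → MISS  vc=[]
1: 0x78 (blk 30, set 2) → L1-HIT  vc=[]
2: 0x48 (blk 18, set 2) → MISS  vc=[30]
3: 0x6a (blk 26, set 2) → MISS  vc=[30, 18]
4: 0x10 (blk 4, set 0) → MISS  vc=[30, 18]
5: 0x10 (blk 4, set 0) → L1-HIT  vc=[30, 18]
6: 0x78 (blk 30, set 2) → VC-HIT  vc=[26, 18]
7: 0x69 (blk 26, set 2) → VC-HIT  vc=[30, 18]
8: 0x7a (blk 30, set 2) → VC-HIT  vc=[26, 18]
9: 0x20 (blk 8, set 0) → MISS  vc=[26, 18, 4]
10: 0x79 (blk 30, set 2) → L1-HIT  vc=[26, 18, 4]
11: 0x12 (blk 4, set 0) → VC-HIT  vc=[26, 18, 8]
12: 0x20 (blk 8, set 0) → VC-HIT  vc=[26, 18, 4]
13: 0x78 (blk 30, set 2) → L1-HIT  vc=[26, 18, 4]
14: 0x7a (blk 30, set 2) → L1-HIT  vc=[26, 18, 4]
15: 0x2b (blk 10, set 2) → MISS  vc=[26, 18, 4, 30]

OUTCOME = MISS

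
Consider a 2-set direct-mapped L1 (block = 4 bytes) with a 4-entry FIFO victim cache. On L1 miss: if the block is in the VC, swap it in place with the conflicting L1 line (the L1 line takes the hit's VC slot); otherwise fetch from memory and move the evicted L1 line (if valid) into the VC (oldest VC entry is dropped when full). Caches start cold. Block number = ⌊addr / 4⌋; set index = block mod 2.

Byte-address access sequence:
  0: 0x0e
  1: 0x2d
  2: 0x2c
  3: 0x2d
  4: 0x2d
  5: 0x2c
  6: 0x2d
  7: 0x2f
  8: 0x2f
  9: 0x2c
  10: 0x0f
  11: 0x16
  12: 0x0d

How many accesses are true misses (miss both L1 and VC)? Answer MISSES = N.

MISSES = 3

0: 0xe (blk 3, set 1) → MISS  vc=[]
1: 0x2d (blk 11, set 1) → MISS  vc=[3]
2: 0x2c (blk 11, set 1) → L1-HIT  vc=[3]
3: 0x2d (blk 11, set 1) → L1-HIT  vc=[3]
4: 0x2d (blk 11, set 1) → L1-HIT  vc=[3]
5: 0x2c (blk 11, set 1) → L1-HIT  vc=[3]
6: 0x2d (blk 11, set 1) → L1-HIT  vc=[3]
7: 0x2f (blk 11, set 1) → L1-HIT  vc=[3]
8: 0x2f (blk 11, set 1) → L1-HIT  vc=[3]
9: 0x2c (blk 11, set 1) → L1-HIT  vc=[3]
10: 0xf (blk 3, set 1) → VC-HIT  vc=[11]
11: 0x16 (blk 5, set 1) → MISS  vc=[11, 3]
12: 0xd (blk 3, set 1) → VC-HIT  vc=[11, 5]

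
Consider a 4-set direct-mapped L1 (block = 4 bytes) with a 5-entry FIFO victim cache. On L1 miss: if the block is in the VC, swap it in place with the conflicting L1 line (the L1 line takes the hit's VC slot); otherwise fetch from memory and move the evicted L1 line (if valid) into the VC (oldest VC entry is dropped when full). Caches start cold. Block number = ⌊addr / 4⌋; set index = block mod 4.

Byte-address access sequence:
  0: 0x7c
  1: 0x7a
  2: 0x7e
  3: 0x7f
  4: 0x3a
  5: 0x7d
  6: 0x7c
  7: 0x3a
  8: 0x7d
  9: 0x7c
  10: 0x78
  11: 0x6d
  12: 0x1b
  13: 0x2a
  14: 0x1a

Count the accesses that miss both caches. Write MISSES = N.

MISSES = 6

#0 0x7c→b31/s3 MISS; vc=[]
#1 0x7a→b30/s2 MISS; vc=[]
#2 0x7e→b31/s3 L1-HIT; vc=[]
#3 0x7f→b31/s3 L1-HIT; vc=[]
#4 0x3a→b14/s2 MISS; vc=[30]
#5 0x7d→b31/s3 L1-HIT; vc=[30]
#6 0x7c→b31/s3 L1-HIT; vc=[30]
#7 0x3a→b14/s2 L1-HIT; vc=[30]
#8 0x7d→b31/s3 L1-HIT; vc=[30]
#9 0x7c→b31/s3 L1-HIT; vc=[30]
#10 0x78→b30/s2 VC-HIT; vc=[14]
#11 0x6d→b27/s3 MISS; vc=[14,31]
#12 0x1b→b6/s2 MISS; vc=[14,31,30]
#13 0x2a→b10/s2 MISS; vc=[14,31,30,6]
#14 0x1a→b6/s2 VC-HIT; vc=[14,31,30,10]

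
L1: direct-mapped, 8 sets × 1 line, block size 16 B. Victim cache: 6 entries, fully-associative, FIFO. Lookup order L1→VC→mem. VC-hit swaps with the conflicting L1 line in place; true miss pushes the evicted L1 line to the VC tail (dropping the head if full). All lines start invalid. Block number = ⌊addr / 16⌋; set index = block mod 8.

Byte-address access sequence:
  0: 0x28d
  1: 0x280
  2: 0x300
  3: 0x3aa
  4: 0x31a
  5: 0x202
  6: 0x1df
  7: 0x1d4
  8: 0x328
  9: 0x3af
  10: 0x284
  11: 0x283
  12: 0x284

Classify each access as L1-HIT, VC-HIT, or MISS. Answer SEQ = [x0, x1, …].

SEQ = [MISS, L1-HIT, MISS, MISS, MISS, MISS, MISS, L1-HIT, MISS, VC-HIT, VC-HIT, L1-HIT, L1-HIT]

#0 0x28d→b40/s0 MISS; vc=[]
#1 0x280→b40/s0 L1-HIT; vc=[]
#2 0x300→b48/s0 MISS; vc=[40]
#3 0x3aa→b58/s2 MISS; vc=[40]
#4 0x31a→b49/s1 MISS; vc=[40]
#5 0x202→b32/s0 MISS; vc=[40,48]
#6 0x1df→b29/s5 MISS; vc=[40,48]
#7 0x1d4→b29/s5 L1-HIT; vc=[40,48]
#8 0x328→b50/s2 MISS; vc=[40,48,58]
#9 0x3af→b58/s2 VC-HIT; vc=[40,48,50]
#10 0x284→b40/s0 VC-HIT; vc=[32,48,50]
#11 0x283→b40/s0 L1-HIT; vc=[32,48,50]
#12 0x284→b40/s0 L1-HIT; vc=[32,48,50]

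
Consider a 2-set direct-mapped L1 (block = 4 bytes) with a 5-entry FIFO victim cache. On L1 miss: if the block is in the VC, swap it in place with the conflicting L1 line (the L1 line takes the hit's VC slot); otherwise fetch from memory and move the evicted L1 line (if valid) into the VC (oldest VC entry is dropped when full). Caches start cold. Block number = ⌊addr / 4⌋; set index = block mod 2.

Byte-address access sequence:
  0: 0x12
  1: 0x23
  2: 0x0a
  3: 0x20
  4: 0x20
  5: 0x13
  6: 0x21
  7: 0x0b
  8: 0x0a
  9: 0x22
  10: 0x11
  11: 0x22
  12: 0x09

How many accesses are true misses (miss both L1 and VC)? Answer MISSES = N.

MISSES = 3

  [0] addr=0x12 blk=4 s=0: MISS | VC []
  [1] addr=0x23 blk=8 s=0: MISS | VC [4]
  [2] addr=0xa blk=2 s=0: MISS | VC [4, 8]
  [3] addr=0x20 blk=8 s=0: VC-HIT | VC [4, 2]
  [4] addr=0x20 blk=8 s=0: L1-HIT | VC [4, 2]
  [5] addr=0x13 blk=4 s=0: VC-HIT | VC [8, 2]
  [6] addr=0x21 blk=8 s=0: VC-HIT | VC [4, 2]
  [7] addr=0xb blk=2 s=0: VC-HIT | VC [4, 8]
  [8] addr=0xa blk=2 s=0: L1-HIT | VC [4, 8]
  [9] addr=0x22 blk=8 s=0: VC-HIT | VC [4, 2]
  [10] addr=0x11 blk=4 s=0: VC-HIT | VC [8, 2]
  [11] addr=0x22 blk=8 s=0: VC-HIT | VC [4, 2]
  [12] addr=0x9 blk=2 s=0: VC-HIT | VC [4, 8]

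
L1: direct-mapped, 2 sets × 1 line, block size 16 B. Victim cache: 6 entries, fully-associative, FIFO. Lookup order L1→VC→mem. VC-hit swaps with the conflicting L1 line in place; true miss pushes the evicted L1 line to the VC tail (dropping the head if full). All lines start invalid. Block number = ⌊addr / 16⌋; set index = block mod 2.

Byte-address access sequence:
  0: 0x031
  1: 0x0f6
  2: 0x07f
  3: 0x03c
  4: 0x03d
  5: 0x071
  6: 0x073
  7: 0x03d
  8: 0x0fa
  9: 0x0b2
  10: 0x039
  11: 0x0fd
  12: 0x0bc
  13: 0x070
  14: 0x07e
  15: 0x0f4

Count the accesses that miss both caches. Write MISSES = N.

#0 0x31→b3/s1 MISS; vc=[]
#1 0xf6→b15/s1 MISS; vc=[3]
#2 0x7f→b7/s1 MISS; vc=[3,15]
#3 0x3c→b3/s1 VC-HIT; vc=[7,15]
#4 0x3d→b3/s1 L1-HIT; vc=[7,15]
#5 0x71→b7/s1 VC-HIT; vc=[3,15]
#6 0x73→b7/s1 L1-HIT; vc=[3,15]
#7 0x3d→b3/s1 VC-HIT; vc=[7,15]
#8 0xfa→b15/s1 VC-HIT; vc=[7,3]
#9 0xb2→b11/s1 MISS; vc=[7,3,15]
#10 0x39→b3/s1 VC-HIT; vc=[7,11,15]
#11 0xfd→b15/s1 VC-HIT; vc=[7,11,3]
#12 0xbc→b11/s1 VC-HIT; vc=[7,15,3]
#13 0x70→b7/s1 VC-HIT; vc=[11,15,3]
#14 0x7e→b7/s1 L1-HIT; vc=[11,15,3]
#15 0xf4→b15/s1 VC-HIT; vc=[11,7,3]

MISSES = 4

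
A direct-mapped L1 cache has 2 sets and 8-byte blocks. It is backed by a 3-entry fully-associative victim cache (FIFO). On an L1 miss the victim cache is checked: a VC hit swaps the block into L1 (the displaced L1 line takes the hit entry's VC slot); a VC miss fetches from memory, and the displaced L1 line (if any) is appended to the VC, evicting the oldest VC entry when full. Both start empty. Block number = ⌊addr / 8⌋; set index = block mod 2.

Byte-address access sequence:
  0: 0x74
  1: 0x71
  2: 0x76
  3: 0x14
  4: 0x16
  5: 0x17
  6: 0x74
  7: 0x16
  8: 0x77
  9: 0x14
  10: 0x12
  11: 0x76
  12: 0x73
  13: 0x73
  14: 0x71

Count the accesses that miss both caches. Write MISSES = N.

#0 0x74→b14/s0 MISS; vc=[]
#1 0x71→b14/s0 L1-HIT; vc=[]
#2 0x76→b14/s0 L1-HIT; vc=[]
#3 0x14→b2/s0 MISS; vc=[14]
#4 0x16→b2/s0 L1-HIT; vc=[14]
#5 0x17→b2/s0 L1-HIT; vc=[14]
#6 0x74→b14/s0 VC-HIT; vc=[2]
#7 0x16→b2/s0 VC-HIT; vc=[14]
#8 0x77→b14/s0 VC-HIT; vc=[2]
#9 0x14→b2/s0 VC-HIT; vc=[14]
#10 0x12→b2/s0 L1-HIT; vc=[14]
#11 0x76→b14/s0 VC-HIT; vc=[2]
#12 0x73→b14/s0 L1-HIT; vc=[2]
#13 0x73→b14/s0 L1-HIT; vc=[2]
#14 0x71→b14/s0 L1-HIT; vc=[2]

MISSES = 2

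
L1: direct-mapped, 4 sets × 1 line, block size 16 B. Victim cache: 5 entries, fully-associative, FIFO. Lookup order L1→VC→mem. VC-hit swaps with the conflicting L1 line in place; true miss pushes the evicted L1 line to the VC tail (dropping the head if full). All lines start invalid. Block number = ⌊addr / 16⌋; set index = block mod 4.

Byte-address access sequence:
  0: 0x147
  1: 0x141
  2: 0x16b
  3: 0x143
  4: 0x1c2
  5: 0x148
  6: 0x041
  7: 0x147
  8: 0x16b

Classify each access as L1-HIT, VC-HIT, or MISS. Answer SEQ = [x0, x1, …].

0: 0x147 (blk 20, set 0) → MISS  vc=[]
1: 0x141 (blk 20, set 0) → L1-HIT  vc=[]
2: 0x16b (blk 22, set 2) → MISS  vc=[]
3: 0x143 (blk 20, set 0) → L1-HIT  vc=[]
4: 0x1c2 (blk 28, set 0) → MISS  vc=[20]
5: 0x148 (blk 20, set 0) → VC-HIT  vc=[28]
6: 0x41 (blk 4, set 0) → MISS  vc=[28, 20]
7: 0x147 (blk 20, set 0) → VC-HIT  vc=[28, 4]
8: 0x16b (blk 22, set 2) → L1-HIT  vc=[28, 4]

SEQ = [MISS, L1-HIT, MISS, L1-HIT, MISS, VC-HIT, MISS, VC-HIT, L1-HIT]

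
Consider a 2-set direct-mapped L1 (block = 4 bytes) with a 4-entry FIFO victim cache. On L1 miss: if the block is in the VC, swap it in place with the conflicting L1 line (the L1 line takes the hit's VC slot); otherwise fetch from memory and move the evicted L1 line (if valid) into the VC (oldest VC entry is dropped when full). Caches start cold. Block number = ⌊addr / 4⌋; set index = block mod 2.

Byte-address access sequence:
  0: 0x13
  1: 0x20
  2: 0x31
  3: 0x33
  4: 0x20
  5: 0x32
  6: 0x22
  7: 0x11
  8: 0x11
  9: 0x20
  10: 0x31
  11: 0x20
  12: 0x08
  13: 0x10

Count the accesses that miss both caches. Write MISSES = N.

MISSES = 4

#0 0x13→b4/s0 MISS; vc=[]
#1 0x20→b8/s0 MISS; vc=[4]
#2 0x31→b12/s0 MISS; vc=[4,8]
#3 0x33→b12/s0 L1-HIT; vc=[4,8]
#4 0x20→b8/s0 VC-HIT; vc=[4,12]
#5 0x32→b12/s0 VC-HIT; vc=[4,8]
#6 0x22→b8/s0 VC-HIT; vc=[4,12]
#7 0x11→b4/s0 VC-HIT; vc=[8,12]
#8 0x11→b4/s0 L1-HIT; vc=[8,12]
#9 0x20→b8/s0 VC-HIT; vc=[4,12]
#10 0x31→b12/s0 VC-HIT; vc=[4,8]
#11 0x20→b8/s0 VC-HIT; vc=[4,12]
#12 0x8→b2/s0 MISS; vc=[4,12,8]
#13 0x10→b4/s0 VC-HIT; vc=[2,12,8]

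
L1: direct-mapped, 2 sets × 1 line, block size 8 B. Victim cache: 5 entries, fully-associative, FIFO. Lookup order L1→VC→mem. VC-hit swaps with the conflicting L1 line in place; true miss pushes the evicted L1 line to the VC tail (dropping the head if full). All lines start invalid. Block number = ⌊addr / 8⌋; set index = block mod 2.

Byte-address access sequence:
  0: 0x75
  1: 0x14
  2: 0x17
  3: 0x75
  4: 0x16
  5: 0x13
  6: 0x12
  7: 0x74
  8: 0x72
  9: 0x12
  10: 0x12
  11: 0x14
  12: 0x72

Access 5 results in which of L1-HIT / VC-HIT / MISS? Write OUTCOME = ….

OUTCOME = L1-HIT

#0 0x75→b14/s0 MISS; vc=[]
#1 0x14→b2/s0 MISS; vc=[14]
#2 0x17→b2/s0 L1-HIT; vc=[14]
#3 0x75→b14/s0 VC-HIT; vc=[2]
#4 0x16→b2/s0 VC-HIT; vc=[14]
#5 0x13→b2/s0 L1-HIT; vc=[14]
#6 0x12→b2/s0 L1-HIT; vc=[14]
#7 0x74→b14/s0 VC-HIT; vc=[2]
#8 0x72→b14/s0 L1-HIT; vc=[2]
#9 0x12→b2/s0 VC-HIT; vc=[14]
#10 0x12→b2/s0 L1-HIT; vc=[14]
#11 0x14→b2/s0 L1-HIT; vc=[14]
#12 0x72→b14/s0 VC-HIT; vc=[2]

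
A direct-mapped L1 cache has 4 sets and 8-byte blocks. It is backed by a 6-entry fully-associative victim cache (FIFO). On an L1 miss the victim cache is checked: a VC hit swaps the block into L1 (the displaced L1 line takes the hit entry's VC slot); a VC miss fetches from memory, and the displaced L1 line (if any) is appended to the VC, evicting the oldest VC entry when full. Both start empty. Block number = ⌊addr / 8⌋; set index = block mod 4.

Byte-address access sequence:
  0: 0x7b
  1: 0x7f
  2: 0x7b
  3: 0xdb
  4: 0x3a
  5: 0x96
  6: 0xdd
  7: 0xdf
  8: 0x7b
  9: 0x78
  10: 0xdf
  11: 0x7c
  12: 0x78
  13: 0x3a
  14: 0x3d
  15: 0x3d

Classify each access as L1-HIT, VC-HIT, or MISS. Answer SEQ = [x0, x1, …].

  [0] addr=0x7b blk=15 s=3: MISS | VC []
  [1] addr=0x7f blk=15 s=3: L1-HIT | VC []
  [2] addr=0x7b blk=15 s=3: L1-HIT | VC []
  [3] addr=0xdb blk=27 s=3: MISS | VC [15]
  [4] addr=0x3a blk=7 s=3: MISS | VC [15, 27]
  [5] addr=0x96 blk=18 s=2: MISS | VC [15, 27]
  [6] addr=0xdd blk=27 s=3: VC-HIT | VC [15, 7]
  [7] addr=0xdf blk=27 s=3: L1-HIT | VC [15, 7]
  [8] addr=0x7b blk=15 s=3: VC-HIT | VC [27, 7]
  [9] addr=0x78 blk=15 s=3: L1-HIT | VC [27, 7]
  [10] addr=0xdf blk=27 s=3: VC-HIT | VC [15, 7]
  [11] addr=0x7c blk=15 s=3: VC-HIT | VC [27, 7]
  [12] addr=0x78 blk=15 s=3: L1-HIT | VC [27, 7]
  [13] addr=0x3a blk=7 s=3: VC-HIT | VC [27, 15]
  [14] addr=0x3d blk=7 s=3: L1-HIT | VC [27, 15]
  [15] addr=0x3d blk=7 s=3: L1-HIT | VC [27, 15]

SEQ = [MISS, L1-HIT, L1-HIT, MISS, MISS, MISS, VC-HIT, L1-HIT, VC-HIT, L1-HIT, VC-HIT, VC-HIT, L1-HIT, VC-HIT, L1-HIT, L1-HIT]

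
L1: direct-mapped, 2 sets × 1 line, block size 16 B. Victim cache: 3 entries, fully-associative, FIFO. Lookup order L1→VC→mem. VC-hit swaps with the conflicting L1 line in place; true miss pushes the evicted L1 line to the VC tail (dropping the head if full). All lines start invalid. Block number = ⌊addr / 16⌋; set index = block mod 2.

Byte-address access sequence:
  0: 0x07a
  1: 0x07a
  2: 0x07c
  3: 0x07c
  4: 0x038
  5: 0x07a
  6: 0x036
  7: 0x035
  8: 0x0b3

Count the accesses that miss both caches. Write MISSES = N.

MISSES = 3

  [0] addr=0x7a blk=7 s=1: MISS | VC []
  [1] addr=0x7a blk=7 s=1: L1-HIT | VC []
  [2] addr=0x7c blk=7 s=1: L1-HIT | VC []
  [3] addr=0x7c blk=7 s=1: L1-HIT | VC []
  [4] addr=0x38 blk=3 s=1: MISS | VC [7]
  [5] addr=0x7a blk=7 s=1: VC-HIT | VC [3]
  [6] addr=0x36 blk=3 s=1: VC-HIT | VC [7]
  [7] addr=0x35 blk=3 s=1: L1-HIT | VC [7]
  [8] addr=0xb3 blk=11 s=1: MISS | VC [7, 3]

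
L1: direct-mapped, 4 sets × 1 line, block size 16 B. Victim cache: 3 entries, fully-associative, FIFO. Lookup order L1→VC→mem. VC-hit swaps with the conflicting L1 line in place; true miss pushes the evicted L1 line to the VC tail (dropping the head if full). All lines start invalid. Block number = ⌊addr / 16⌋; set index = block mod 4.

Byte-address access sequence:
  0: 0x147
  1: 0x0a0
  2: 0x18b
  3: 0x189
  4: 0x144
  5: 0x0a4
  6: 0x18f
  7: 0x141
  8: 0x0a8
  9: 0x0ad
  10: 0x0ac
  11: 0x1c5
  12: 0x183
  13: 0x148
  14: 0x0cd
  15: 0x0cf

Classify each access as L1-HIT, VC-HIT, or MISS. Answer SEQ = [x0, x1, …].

SEQ = [MISS, MISS, MISS, L1-HIT, VC-HIT, L1-HIT, VC-HIT, VC-HIT, L1-HIT, L1-HIT, L1-HIT, MISS, VC-HIT, VC-HIT, MISS, L1-HIT]

0: 0x147 (blk 20, set 0) → MISS  vc=[]
1: 0xa0 (blk 10, set 2) → MISS  vc=[]
2: 0x18b (blk 24, set 0) → MISS  vc=[20]
3: 0x189 (blk 24, set 0) → L1-HIT  vc=[20]
4: 0x144 (blk 20, set 0) → VC-HIT  vc=[24]
5: 0xa4 (blk 10, set 2) → L1-HIT  vc=[24]
6: 0x18f (blk 24, set 0) → VC-HIT  vc=[20]
7: 0x141 (blk 20, set 0) → VC-HIT  vc=[24]
8: 0xa8 (blk 10, set 2) → L1-HIT  vc=[24]
9: 0xad (blk 10, set 2) → L1-HIT  vc=[24]
10: 0xac (blk 10, set 2) → L1-HIT  vc=[24]
11: 0x1c5 (blk 28, set 0) → MISS  vc=[24, 20]
12: 0x183 (blk 24, set 0) → VC-HIT  vc=[28, 20]
13: 0x148 (blk 20, set 0) → VC-HIT  vc=[28, 24]
14: 0xcd (blk 12, set 0) → MISS  vc=[28, 24, 20]
15: 0xcf (blk 12, set 0) → L1-HIT  vc=[28, 24, 20]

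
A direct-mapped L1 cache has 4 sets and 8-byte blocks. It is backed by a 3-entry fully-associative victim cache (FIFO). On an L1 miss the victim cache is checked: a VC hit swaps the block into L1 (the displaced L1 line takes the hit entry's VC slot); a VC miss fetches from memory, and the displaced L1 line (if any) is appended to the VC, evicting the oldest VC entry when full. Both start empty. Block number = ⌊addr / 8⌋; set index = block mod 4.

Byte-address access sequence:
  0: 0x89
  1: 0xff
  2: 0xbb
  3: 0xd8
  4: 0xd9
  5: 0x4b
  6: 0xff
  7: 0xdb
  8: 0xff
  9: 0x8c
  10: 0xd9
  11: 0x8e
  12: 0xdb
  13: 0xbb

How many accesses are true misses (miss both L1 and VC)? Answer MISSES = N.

  [0] addr=0x89 blk=17 s=1: MISS | VC []
  [1] addr=0xff blk=31 s=3: MISS | VC []
  [2] addr=0xbb blk=23 s=3: MISS | VC [31]
  [3] addr=0xd8 blk=27 s=3: MISS | VC [31, 23]
  [4] addr=0xd9 blk=27 s=3: L1-HIT | VC [31, 23]
  [5] addr=0x4b blk=9 s=1: MISS | VC [31, 23, 17]
  [6] addr=0xff blk=31 s=3: VC-HIT | VC [27, 23, 17]
  [7] addr=0xdb blk=27 s=3: VC-HIT | VC [31, 23, 17]
  [8] addr=0xff blk=31 s=3: VC-HIT | VC [27, 23, 17]
  [9] addr=0x8c blk=17 s=1: VC-HIT | VC [27, 23, 9]
  [10] addr=0xd9 blk=27 s=3: VC-HIT | VC [31, 23, 9]
  [11] addr=0x8e blk=17 s=1: L1-HIT | VC [31, 23, 9]
  [12] addr=0xdb blk=27 s=3: L1-HIT | VC [31, 23, 9]
  [13] addr=0xbb blk=23 s=3: VC-HIT | VC [31, 27, 9]

MISSES = 5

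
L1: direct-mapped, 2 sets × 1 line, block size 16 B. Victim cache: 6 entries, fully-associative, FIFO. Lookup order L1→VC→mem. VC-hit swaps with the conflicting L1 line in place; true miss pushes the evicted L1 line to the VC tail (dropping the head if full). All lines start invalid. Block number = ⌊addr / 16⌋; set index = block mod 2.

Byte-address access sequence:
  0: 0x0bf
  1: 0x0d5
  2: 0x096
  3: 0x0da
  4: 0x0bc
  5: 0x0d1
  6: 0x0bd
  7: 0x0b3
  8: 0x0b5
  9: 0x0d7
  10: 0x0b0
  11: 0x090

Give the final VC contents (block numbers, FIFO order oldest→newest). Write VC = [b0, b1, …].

VC = [13, 11]

0: 0xbf (blk 11, set 1) → MISS  vc=[]
1: 0xd5 (blk 13, set 1) → MISS  vc=[11]
2: 0x96 (blk 9, set 1) → MISS  vc=[11, 13]
3: 0xda (blk 13, set 1) → VC-HIT  vc=[11, 9]
4: 0xbc (blk 11, set 1) → VC-HIT  vc=[13, 9]
5: 0xd1 (blk 13, set 1) → VC-HIT  vc=[11, 9]
6: 0xbd (blk 11, set 1) → VC-HIT  vc=[13, 9]
7: 0xb3 (blk 11, set 1) → L1-HIT  vc=[13, 9]
8: 0xb5 (blk 11, set 1) → L1-HIT  vc=[13, 9]
9: 0xd7 (blk 13, set 1) → VC-HIT  vc=[11, 9]
10: 0xb0 (blk 11, set 1) → VC-HIT  vc=[13, 9]
11: 0x90 (blk 9, set 1) → VC-HIT  vc=[13, 11]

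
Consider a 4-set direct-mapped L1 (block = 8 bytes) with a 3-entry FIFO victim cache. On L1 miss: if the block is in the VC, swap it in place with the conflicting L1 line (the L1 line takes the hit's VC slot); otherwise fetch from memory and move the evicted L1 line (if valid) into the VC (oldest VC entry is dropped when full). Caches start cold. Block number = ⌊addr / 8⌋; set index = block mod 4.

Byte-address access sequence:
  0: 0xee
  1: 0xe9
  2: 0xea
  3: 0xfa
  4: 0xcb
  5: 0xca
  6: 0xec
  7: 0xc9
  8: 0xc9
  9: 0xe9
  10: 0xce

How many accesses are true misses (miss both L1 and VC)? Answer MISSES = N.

MISSES = 3

  [0] addr=0xee blk=29 s=1: MISS | VC []
  [1] addr=0xe9 blk=29 s=1: L1-HIT | VC []
  [2] addr=0xea blk=29 s=1: L1-HIT | VC []
  [3] addr=0xfa blk=31 s=3: MISS | VC []
  [4] addr=0xcb blk=25 s=1: MISS | VC [29]
  [5] addr=0xca blk=25 s=1: L1-HIT | VC [29]
  [6] addr=0xec blk=29 s=1: VC-HIT | VC [25]
  [7] addr=0xc9 blk=25 s=1: VC-HIT | VC [29]
  [8] addr=0xc9 blk=25 s=1: L1-HIT | VC [29]
  [9] addr=0xe9 blk=29 s=1: VC-HIT | VC [25]
  [10] addr=0xce blk=25 s=1: VC-HIT | VC [29]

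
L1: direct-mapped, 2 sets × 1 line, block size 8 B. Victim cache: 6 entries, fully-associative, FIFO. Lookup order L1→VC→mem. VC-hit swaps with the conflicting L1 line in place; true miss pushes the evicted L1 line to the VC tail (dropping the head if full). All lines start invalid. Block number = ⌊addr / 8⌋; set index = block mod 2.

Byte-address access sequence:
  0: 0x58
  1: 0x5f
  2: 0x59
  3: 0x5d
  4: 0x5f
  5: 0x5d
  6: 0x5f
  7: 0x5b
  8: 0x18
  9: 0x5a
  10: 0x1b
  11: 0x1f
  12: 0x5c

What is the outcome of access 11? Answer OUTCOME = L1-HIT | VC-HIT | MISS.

0: 0x58 (blk 11, set 1) → MISS  vc=[]
1: 0x5f (blk 11, set 1) → L1-HIT  vc=[]
2: 0x59 (blk 11, set 1) → L1-HIT  vc=[]
3: 0x5d (blk 11, set 1) → L1-HIT  vc=[]
4: 0x5f (blk 11, set 1) → L1-HIT  vc=[]
5: 0x5d (blk 11, set 1) → L1-HIT  vc=[]
6: 0x5f (blk 11, set 1) → L1-HIT  vc=[]
7: 0x5b (blk 11, set 1) → L1-HIT  vc=[]
8: 0x18 (blk 3, set 1) → MISS  vc=[11]
9: 0x5a (blk 11, set 1) → VC-HIT  vc=[3]
10: 0x1b (blk 3, set 1) → VC-HIT  vc=[11]
11: 0x1f (blk 3, set 1) → L1-HIT  vc=[11]
12: 0x5c (blk 11, set 1) → VC-HIT  vc=[3]

OUTCOME = L1-HIT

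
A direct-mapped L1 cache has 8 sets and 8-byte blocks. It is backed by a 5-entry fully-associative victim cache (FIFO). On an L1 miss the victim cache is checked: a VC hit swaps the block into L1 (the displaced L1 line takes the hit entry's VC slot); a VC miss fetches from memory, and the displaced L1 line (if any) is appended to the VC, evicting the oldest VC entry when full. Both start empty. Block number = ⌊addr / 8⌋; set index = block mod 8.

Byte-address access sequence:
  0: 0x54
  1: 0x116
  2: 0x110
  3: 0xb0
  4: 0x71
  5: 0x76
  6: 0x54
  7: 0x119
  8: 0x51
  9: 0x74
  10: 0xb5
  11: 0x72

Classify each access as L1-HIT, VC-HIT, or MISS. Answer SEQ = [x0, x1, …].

SEQ = [MISS, MISS, L1-HIT, MISS, MISS, L1-HIT, VC-HIT, MISS, L1-HIT, L1-HIT, VC-HIT, VC-HIT]

#0 0x54→b10/s2 MISS; vc=[]
#1 0x116→b34/s2 MISS; vc=[10]
#2 0x110→b34/s2 L1-HIT; vc=[10]
#3 0xb0→b22/s6 MISS; vc=[10]
#4 0x71→b14/s6 MISS; vc=[10,22]
#5 0x76→b14/s6 L1-HIT; vc=[10,22]
#6 0x54→b10/s2 VC-HIT; vc=[34,22]
#7 0x119→b35/s3 MISS; vc=[34,22]
#8 0x51→b10/s2 L1-HIT; vc=[34,22]
#9 0x74→b14/s6 L1-HIT; vc=[34,22]
#10 0xb5→b22/s6 VC-HIT; vc=[34,14]
#11 0x72→b14/s6 VC-HIT; vc=[34,22]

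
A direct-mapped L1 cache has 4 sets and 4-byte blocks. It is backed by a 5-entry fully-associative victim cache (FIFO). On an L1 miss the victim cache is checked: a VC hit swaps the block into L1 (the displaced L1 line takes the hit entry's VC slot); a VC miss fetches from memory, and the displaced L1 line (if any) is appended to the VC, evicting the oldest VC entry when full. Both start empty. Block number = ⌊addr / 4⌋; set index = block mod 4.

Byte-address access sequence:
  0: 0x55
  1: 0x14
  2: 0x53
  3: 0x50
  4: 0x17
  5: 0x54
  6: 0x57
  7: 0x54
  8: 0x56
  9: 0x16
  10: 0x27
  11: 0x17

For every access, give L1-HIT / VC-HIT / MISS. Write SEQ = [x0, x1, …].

0: 0x55 (blk 21, set 1) → MISS  vc=[]
1: 0x14 (blk 5, set 1) → MISS  vc=[21]
2: 0x53 (blk 20, set 0) → MISS  vc=[21]
3: 0x50 (blk 20, set 0) → L1-HIT  vc=[21]
4: 0x17 (blk 5, set 1) → L1-HIT  vc=[21]
5: 0x54 (blk 21, set 1) → VC-HIT  vc=[5]
6: 0x57 (blk 21, set 1) → L1-HIT  vc=[5]
7: 0x54 (blk 21, set 1) → L1-HIT  vc=[5]
8: 0x56 (blk 21, set 1) → L1-HIT  vc=[5]
9: 0x16 (blk 5, set 1) → VC-HIT  vc=[21]
10: 0x27 (blk 9, set 1) → MISS  vc=[21, 5]
11: 0x17 (blk 5, set 1) → VC-HIT  vc=[21, 9]

SEQ = [MISS, MISS, MISS, L1-HIT, L1-HIT, VC-HIT, L1-HIT, L1-HIT, L1-HIT, VC-HIT, MISS, VC-HIT]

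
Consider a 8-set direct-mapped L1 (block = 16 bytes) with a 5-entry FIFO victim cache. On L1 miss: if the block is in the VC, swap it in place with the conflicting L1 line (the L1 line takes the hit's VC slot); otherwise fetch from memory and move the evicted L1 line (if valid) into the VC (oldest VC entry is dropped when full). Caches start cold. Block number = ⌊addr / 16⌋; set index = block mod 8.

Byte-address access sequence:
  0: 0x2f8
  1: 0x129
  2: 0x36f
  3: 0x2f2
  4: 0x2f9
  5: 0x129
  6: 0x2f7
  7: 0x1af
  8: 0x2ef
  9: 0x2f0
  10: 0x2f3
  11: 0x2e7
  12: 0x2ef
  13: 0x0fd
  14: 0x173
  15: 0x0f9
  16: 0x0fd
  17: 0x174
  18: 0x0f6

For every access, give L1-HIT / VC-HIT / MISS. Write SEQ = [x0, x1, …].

SEQ = [MISS, MISS, MISS, L1-HIT, L1-HIT, L1-HIT, L1-HIT, MISS, MISS, L1-HIT, L1-HIT, L1-HIT, L1-HIT, MISS, MISS, VC-HIT, L1-HIT, VC-HIT, VC-HIT]

#0 0x2f8→b47/s7 MISS; vc=[]
#1 0x129→b18/s2 MISS; vc=[]
#2 0x36f→b54/s6 MISS; vc=[]
#3 0x2f2→b47/s7 L1-HIT; vc=[]
#4 0x2f9→b47/s7 L1-HIT; vc=[]
#5 0x129→b18/s2 L1-HIT; vc=[]
#6 0x2f7→b47/s7 L1-HIT; vc=[]
#7 0x1af→b26/s2 MISS; vc=[18]
#8 0x2ef→b46/s6 MISS; vc=[18,54]
#9 0x2f0→b47/s7 L1-HIT; vc=[18,54]
#10 0x2f3→b47/s7 L1-HIT; vc=[18,54]
#11 0x2e7→b46/s6 L1-HIT; vc=[18,54]
#12 0x2ef→b46/s6 L1-HIT; vc=[18,54]
#13 0xfd→b15/s7 MISS; vc=[18,54,47]
#14 0x173→b23/s7 MISS; vc=[18,54,47,15]
#15 0xf9→b15/s7 VC-HIT; vc=[18,54,47,23]
#16 0xfd→b15/s7 L1-HIT; vc=[18,54,47,23]
#17 0x174→b23/s7 VC-HIT; vc=[18,54,47,15]
#18 0xf6→b15/s7 VC-HIT; vc=[18,54,47,23]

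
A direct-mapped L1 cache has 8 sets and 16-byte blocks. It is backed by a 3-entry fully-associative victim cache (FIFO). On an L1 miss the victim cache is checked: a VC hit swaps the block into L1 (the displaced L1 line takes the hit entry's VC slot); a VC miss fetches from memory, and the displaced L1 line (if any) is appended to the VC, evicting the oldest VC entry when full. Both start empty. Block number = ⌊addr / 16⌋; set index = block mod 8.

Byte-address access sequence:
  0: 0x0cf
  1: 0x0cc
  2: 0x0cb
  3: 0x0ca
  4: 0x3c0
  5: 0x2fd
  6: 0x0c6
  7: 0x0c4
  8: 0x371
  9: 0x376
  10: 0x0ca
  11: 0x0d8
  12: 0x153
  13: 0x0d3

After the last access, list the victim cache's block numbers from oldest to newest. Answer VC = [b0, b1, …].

VC = [60, 47, 21]

#0 0xcf→b12/s4 MISS; vc=[]
#1 0xcc→b12/s4 L1-HIT; vc=[]
#2 0xcb→b12/s4 L1-HIT; vc=[]
#3 0xca→b12/s4 L1-HIT; vc=[]
#4 0x3c0→b60/s4 MISS; vc=[12]
#5 0x2fd→b47/s7 MISS; vc=[12]
#6 0xc6→b12/s4 VC-HIT; vc=[60]
#7 0xc4→b12/s4 L1-HIT; vc=[60]
#8 0x371→b55/s7 MISS; vc=[60,47]
#9 0x376→b55/s7 L1-HIT; vc=[60,47]
#10 0xca→b12/s4 L1-HIT; vc=[60,47]
#11 0xd8→b13/s5 MISS; vc=[60,47]
#12 0x153→b21/s5 MISS; vc=[60,47,13]
#13 0xd3→b13/s5 VC-HIT; vc=[60,47,21]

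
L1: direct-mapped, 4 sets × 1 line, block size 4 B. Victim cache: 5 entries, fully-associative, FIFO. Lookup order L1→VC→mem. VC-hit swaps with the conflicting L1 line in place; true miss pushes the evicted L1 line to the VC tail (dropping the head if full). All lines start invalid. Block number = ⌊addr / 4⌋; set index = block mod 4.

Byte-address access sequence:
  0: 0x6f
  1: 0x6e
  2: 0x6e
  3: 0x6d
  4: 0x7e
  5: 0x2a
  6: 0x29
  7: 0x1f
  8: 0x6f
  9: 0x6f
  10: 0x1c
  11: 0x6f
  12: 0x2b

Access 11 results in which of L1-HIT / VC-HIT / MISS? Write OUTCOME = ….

OUTCOME = VC-HIT

#0 0x6f→b27/s3 MISS; vc=[]
#1 0x6e→b27/s3 L1-HIT; vc=[]
#2 0x6e→b27/s3 L1-HIT; vc=[]
#3 0x6d→b27/s3 L1-HIT; vc=[]
#4 0x7e→b31/s3 MISS; vc=[27]
#5 0x2a→b10/s2 MISS; vc=[27]
#6 0x29→b10/s2 L1-HIT; vc=[27]
#7 0x1f→b7/s3 MISS; vc=[27,31]
#8 0x6f→b27/s3 VC-HIT; vc=[7,31]
#9 0x6f→b27/s3 L1-HIT; vc=[7,31]
#10 0x1c→b7/s3 VC-HIT; vc=[27,31]
#11 0x6f→b27/s3 VC-HIT; vc=[7,31]
#12 0x2b→b10/s2 L1-HIT; vc=[7,31]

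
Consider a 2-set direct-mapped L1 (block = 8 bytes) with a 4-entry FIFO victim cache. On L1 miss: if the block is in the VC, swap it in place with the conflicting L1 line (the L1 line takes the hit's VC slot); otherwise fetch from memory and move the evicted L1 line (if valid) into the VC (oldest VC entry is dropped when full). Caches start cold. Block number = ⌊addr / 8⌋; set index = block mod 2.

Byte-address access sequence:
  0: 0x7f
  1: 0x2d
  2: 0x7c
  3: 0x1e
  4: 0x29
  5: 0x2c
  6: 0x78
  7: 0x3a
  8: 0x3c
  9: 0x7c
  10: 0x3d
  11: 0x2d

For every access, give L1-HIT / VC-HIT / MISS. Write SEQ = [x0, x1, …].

SEQ = [MISS, MISS, VC-HIT, MISS, VC-HIT, L1-HIT, VC-HIT, MISS, L1-HIT, VC-HIT, VC-HIT, VC-HIT]

0: 0x7f (blk 15, set 1) → MISS  vc=[]
1: 0x2d (blk 5, set 1) → MISS  vc=[15]
2: 0x7c (blk 15, set 1) → VC-HIT  vc=[5]
3: 0x1e (blk 3, set 1) → MISS  vc=[5, 15]
4: 0x29 (blk 5, set 1) → VC-HIT  vc=[3, 15]
5: 0x2c (blk 5, set 1) → L1-HIT  vc=[3, 15]
6: 0x78 (blk 15, set 1) → VC-HIT  vc=[3, 5]
7: 0x3a (blk 7, set 1) → MISS  vc=[3, 5, 15]
8: 0x3c (blk 7, set 1) → L1-HIT  vc=[3, 5, 15]
9: 0x7c (blk 15, set 1) → VC-HIT  vc=[3, 5, 7]
10: 0x3d (blk 7, set 1) → VC-HIT  vc=[3, 5, 15]
11: 0x2d (blk 5, set 1) → VC-HIT  vc=[3, 7, 15]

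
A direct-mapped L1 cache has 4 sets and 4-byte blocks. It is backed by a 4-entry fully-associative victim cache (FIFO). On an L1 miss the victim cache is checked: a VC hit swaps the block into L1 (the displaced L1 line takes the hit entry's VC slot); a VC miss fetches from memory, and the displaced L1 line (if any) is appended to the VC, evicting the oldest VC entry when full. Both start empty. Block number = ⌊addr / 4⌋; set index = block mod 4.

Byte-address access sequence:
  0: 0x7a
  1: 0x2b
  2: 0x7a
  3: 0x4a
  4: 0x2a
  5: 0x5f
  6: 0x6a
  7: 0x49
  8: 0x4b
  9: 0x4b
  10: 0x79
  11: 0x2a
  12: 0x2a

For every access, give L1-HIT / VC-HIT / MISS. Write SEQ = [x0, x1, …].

#0 0x7a→b30/s2 MISS; vc=[]
#1 0x2b→b10/s2 MISS; vc=[30]
#2 0x7a→b30/s2 VC-HIT; vc=[10]
#3 0x4a→b18/s2 MISS; vc=[10,30]
#4 0x2a→b10/s2 VC-HIT; vc=[18,30]
#5 0x5f→b23/s3 MISS; vc=[18,30]
#6 0x6a→b26/s2 MISS; vc=[18,30,10]
#7 0x49→b18/s2 VC-HIT; vc=[26,30,10]
#8 0x4b→b18/s2 L1-HIT; vc=[26,30,10]
#9 0x4b→b18/s2 L1-HIT; vc=[26,30,10]
#10 0x79→b30/s2 VC-HIT; vc=[26,18,10]
#11 0x2a→b10/s2 VC-HIT; vc=[26,18,30]
#12 0x2a→b10/s2 L1-HIT; vc=[26,18,30]

SEQ = [MISS, MISS, VC-HIT, MISS, VC-HIT, MISS, MISS, VC-HIT, L1-HIT, L1-HIT, VC-HIT, VC-HIT, L1-HIT]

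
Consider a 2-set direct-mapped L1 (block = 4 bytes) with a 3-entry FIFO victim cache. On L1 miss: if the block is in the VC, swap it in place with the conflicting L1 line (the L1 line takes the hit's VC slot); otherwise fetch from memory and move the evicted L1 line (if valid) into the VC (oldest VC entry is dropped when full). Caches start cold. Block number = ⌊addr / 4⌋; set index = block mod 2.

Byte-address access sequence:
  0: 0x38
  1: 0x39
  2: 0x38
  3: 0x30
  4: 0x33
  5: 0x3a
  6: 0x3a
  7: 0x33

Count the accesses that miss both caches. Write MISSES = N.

#0 0x38→b14/s0 MISS; vc=[]
#1 0x39→b14/s0 L1-HIT; vc=[]
#2 0x38→b14/s0 L1-HIT; vc=[]
#3 0x30→b12/s0 MISS; vc=[14]
#4 0x33→b12/s0 L1-HIT; vc=[14]
#5 0x3a→b14/s0 VC-HIT; vc=[12]
#6 0x3a→b14/s0 L1-HIT; vc=[12]
#7 0x33→b12/s0 VC-HIT; vc=[14]

MISSES = 2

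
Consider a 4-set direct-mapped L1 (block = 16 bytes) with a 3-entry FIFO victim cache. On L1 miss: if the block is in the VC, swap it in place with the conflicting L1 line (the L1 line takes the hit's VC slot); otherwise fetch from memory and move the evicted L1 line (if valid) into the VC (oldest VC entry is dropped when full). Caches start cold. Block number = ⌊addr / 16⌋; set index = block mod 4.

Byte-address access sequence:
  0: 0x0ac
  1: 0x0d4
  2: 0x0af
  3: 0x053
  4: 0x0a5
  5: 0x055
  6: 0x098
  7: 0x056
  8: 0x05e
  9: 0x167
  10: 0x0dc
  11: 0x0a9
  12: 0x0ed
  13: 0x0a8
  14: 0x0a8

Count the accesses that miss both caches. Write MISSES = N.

MISSES = 6

  [0] addr=0xac blk=10 s=2: MISS | VC []
  [1] addr=0xd4 blk=13 s=1: MISS | VC []
  [2] addr=0xaf blk=10 s=2: L1-HIT | VC []
  [3] addr=0x53 blk=5 s=1: MISS | VC [13]
  [4] addr=0xa5 blk=10 s=2: L1-HIT | VC [13]
  [5] addr=0x55 blk=5 s=1: L1-HIT | VC [13]
  [6] addr=0x98 blk=9 s=1: MISS | VC [13, 5]
  [7] addr=0x56 blk=5 s=1: VC-HIT | VC [13, 9]
  [8] addr=0x5e blk=5 s=1: L1-HIT | VC [13, 9]
  [9] addr=0x167 blk=22 s=2: MISS | VC [13, 9, 10]
  [10] addr=0xdc blk=13 s=1: VC-HIT | VC [5, 9, 10]
  [11] addr=0xa9 blk=10 s=2: VC-HIT | VC [5, 9, 22]
  [12] addr=0xed blk=14 s=2: MISS | VC [9, 22, 10]
  [13] addr=0xa8 blk=10 s=2: VC-HIT | VC [9, 22, 14]
  [14] addr=0xa8 blk=10 s=2: L1-HIT | VC [9, 22, 14]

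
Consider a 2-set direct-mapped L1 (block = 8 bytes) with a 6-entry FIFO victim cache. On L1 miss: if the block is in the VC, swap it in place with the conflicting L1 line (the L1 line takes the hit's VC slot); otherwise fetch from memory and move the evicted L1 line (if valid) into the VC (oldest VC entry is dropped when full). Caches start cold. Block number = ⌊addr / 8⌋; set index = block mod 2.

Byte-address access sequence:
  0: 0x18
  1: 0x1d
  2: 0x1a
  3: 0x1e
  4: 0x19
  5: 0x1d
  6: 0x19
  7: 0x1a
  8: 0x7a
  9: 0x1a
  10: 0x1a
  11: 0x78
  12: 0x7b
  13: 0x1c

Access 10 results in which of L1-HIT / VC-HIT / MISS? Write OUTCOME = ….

OUTCOME = L1-HIT

#0 0x18→b3/s1 MISS; vc=[]
#1 0x1d→b3/s1 L1-HIT; vc=[]
#2 0x1a→b3/s1 L1-HIT; vc=[]
#3 0x1e→b3/s1 L1-HIT; vc=[]
#4 0x19→b3/s1 L1-HIT; vc=[]
#5 0x1d→b3/s1 L1-HIT; vc=[]
#6 0x19→b3/s1 L1-HIT; vc=[]
#7 0x1a→b3/s1 L1-HIT; vc=[]
#8 0x7a→b15/s1 MISS; vc=[3]
#9 0x1a→b3/s1 VC-HIT; vc=[15]
#10 0x1a→b3/s1 L1-HIT; vc=[15]
#11 0x78→b15/s1 VC-HIT; vc=[3]
#12 0x7b→b15/s1 L1-HIT; vc=[3]
#13 0x1c→b3/s1 VC-HIT; vc=[15]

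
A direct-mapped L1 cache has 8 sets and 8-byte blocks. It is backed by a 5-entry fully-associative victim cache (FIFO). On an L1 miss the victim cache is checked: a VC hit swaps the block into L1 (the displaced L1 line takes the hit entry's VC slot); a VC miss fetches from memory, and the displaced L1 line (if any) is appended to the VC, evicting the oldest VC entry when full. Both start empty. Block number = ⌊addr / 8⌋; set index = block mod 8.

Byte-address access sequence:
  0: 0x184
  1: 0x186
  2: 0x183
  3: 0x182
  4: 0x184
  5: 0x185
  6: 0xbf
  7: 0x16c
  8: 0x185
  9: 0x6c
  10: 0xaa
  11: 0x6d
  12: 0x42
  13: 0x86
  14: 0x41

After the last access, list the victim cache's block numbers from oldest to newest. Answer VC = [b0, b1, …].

#0 0x184→b48/s0 MISS; vc=[]
#1 0x186→b48/s0 L1-HIT; vc=[]
#2 0x183→b48/s0 L1-HIT; vc=[]
#3 0x182→b48/s0 L1-HIT; vc=[]
#4 0x184→b48/s0 L1-HIT; vc=[]
#5 0x185→b48/s0 L1-HIT; vc=[]
#6 0xbf→b23/s7 MISS; vc=[]
#7 0x16c→b45/s5 MISS; vc=[]
#8 0x185→b48/s0 L1-HIT; vc=[]
#9 0x6c→b13/s5 MISS; vc=[45]
#10 0xaa→b21/s5 MISS; vc=[45,13]
#11 0x6d→b13/s5 VC-HIT; vc=[45,21]
#12 0x42→b8/s0 MISS; vc=[45,21,48]
#13 0x86→b16/s0 MISS; vc=[45,21,48,8]
#14 0x41→b8/s0 VC-HIT; vc=[45,21,48,16]

VC = [45, 21, 48, 16]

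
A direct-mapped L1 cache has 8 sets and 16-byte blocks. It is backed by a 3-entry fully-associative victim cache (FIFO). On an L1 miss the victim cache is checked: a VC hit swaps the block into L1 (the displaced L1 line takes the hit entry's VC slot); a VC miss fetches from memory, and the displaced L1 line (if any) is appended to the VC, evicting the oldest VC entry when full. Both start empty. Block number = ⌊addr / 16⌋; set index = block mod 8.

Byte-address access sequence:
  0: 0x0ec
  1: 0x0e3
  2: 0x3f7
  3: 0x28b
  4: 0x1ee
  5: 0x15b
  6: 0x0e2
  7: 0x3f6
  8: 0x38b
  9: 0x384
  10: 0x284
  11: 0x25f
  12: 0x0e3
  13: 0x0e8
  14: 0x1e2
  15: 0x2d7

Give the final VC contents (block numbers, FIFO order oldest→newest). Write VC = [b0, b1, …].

VC = [56, 21, 37]

#0 0xec→b14/s6 MISS; vc=[]
#1 0xe3→b14/s6 L1-HIT; vc=[]
#2 0x3f7→b63/s7 MISS; vc=[]
#3 0x28b→b40/s0 MISS; vc=[]
#4 0x1ee→b30/s6 MISS; vc=[14]
#5 0x15b→b21/s5 MISS; vc=[14]
#6 0xe2→b14/s6 VC-HIT; vc=[30]
#7 0x3f6→b63/s7 L1-HIT; vc=[30]
#8 0x38b→b56/s0 MISS; vc=[30,40]
#9 0x384→b56/s0 L1-HIT; vc=[30,40]
#10 0x284→b40/s0 VC-HIT; vc=[30,56]
#11 0x25f→b37/s5 MISS; vc=[30,56,21]
#12 0xe3→b14/s6 L1-HIT; vc=[30,56,21]
#13 0xe8→b14/s6 L1-HIT; vc=[30,56,21]
#14 0x1e2→b30/s6 VC-HIT; vc=[14,56,21]
#15 0x2d7→b45/s5 MISS; vc=[56,21,37]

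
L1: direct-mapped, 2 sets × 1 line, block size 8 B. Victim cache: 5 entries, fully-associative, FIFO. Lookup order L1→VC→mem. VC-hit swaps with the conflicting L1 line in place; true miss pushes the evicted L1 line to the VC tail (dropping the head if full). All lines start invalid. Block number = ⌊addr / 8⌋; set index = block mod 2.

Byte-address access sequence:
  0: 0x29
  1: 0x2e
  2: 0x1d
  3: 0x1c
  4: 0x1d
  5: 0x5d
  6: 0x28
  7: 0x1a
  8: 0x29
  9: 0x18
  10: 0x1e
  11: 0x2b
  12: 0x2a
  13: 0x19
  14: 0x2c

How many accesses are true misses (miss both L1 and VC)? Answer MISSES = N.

#0 0x29→b5/s1 MISS; vc=[]
#1 0x2e→b5/s1 L1-HIT; vc=[]
#2 0x1d→b3/s1 MISS; vc=[5]
#3 0x1c→b3/s1 L1-HIT; vc=[5]
#4 0x1d→b3/s1 L1-HIT; vc=[5]
#5 0x5d→b11/s1 MISS; vc=[5,3]
#6 0x28→b5/s1 VC-HIT; vc=[11,3]
#7 0x1a→b3/s1 VC-HIT; vc=[11,5]
#8 0x29→b5/s1 VC-HIT; vc=[11,3]
#9 0x18→b3/s1 VC-HIT; vc=[11,5]
#10 0x1e→b3/s1 L1-HIT; vc=[11,5]
#11 0x2b→b5/s1 VC-HIT; vc=[11,3]
#12 0x2a→b5/s1 L1-HIT; vc=[11,3]
#13 0x19→b3/s1 VC-HIT; vc=[11,5]
#14 0x2c→b5/s1 VC-HIT; vc=[11,3]

MISSES = 3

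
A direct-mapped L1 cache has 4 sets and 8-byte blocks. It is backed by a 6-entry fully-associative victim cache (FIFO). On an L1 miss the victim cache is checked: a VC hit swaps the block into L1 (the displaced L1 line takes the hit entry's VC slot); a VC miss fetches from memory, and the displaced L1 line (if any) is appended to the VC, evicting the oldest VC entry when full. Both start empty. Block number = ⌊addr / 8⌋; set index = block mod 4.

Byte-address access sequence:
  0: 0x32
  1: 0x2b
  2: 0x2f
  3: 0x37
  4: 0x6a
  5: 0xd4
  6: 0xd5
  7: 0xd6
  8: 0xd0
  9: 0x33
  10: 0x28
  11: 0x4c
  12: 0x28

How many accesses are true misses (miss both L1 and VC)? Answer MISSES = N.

MISSES = 5

#0 0x32→b6/s2 MISS; vc=[]
#1 0x2b→b5/s1 MISS; vc=[]
#2 0x2f→b5/s1 L1-HIT; vc=[]
#3 0x37→b6/s2 L1-HIT; vc=[]
#4 0x6a→b13/s1 MISS; vc=[5]
#5 0xd4→b26/s2 MISS; vc=[5,6]
#6 0xd5→b26/s2 L1-HIT; vc=[5,6]
#7 0xd6→b26/s2 L1-HIT; vc=[5,6]
#8 0xd0→b26/s2 L1-HIT; vc=[5,6]
#9 0x33→b6/s2 VC-HIT; vc=[5,26]
#10 0x28→b5/s1 VC-HIT; vc=[13,26]
#11 0x4c→b9/s1 MISS; vc=[13,26,5]
#12 0x28→b5/s1 VC-HIT; vc=[13,26,9]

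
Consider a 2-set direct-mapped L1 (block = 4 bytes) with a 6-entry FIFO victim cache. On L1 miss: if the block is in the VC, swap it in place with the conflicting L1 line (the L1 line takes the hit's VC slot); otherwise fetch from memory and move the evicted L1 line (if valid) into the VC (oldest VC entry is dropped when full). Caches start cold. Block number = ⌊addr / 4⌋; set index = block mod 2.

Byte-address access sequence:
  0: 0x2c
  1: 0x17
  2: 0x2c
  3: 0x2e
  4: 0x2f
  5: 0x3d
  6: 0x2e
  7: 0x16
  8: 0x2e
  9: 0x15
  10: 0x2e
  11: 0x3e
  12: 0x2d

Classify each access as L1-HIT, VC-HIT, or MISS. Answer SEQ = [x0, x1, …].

SEQ = [MISS, MISS, VC-HIT, L1-HIT, L1-HIT, MISS, VC-HIT, VC-HIT, VC-HIT, VC-HIT, VC-HIT, VC-HIT, VC-HIT]

0: 0x2c (blk 11, set 1) → MISS  vc=[]
1: 0x17 (blk 5, set 1) → MISS  vc=[11]
2: 0x2c (blk 11, set 1) → VC-HIT  vc=[5]
3: 0x2e (blk 11, set 1) → L1-HIT  vc=[5]
4: 0x2f (blk 11, set 1) → L1-HIT  vc=[5]
5: 0x3d (blk 15, set 1) → MISS  vc=[5, 11]
6: 0x2e (blk 11, set 1) → VC-HIT  vc=[5, 15]
7: 0x16 (blk 5, set 1) → VC-HIT  vc=[11, 15]
8: 0x2e (blk 11, set 1) → VC-HIT  vc=[5, 15]
9: 0x15 (blk 5, set 1) → VC-HIT  vc=[11, 15]
10: 0x2e (blk 11, set 1) → VC-HIT  vc=[5, 15]
11: 0x3e (blk 15, set 1) → VC-HIT  vc=[5, 11]
12: 0x2d (blk 11, set 1) → VC-HIT  vc=[5, 15]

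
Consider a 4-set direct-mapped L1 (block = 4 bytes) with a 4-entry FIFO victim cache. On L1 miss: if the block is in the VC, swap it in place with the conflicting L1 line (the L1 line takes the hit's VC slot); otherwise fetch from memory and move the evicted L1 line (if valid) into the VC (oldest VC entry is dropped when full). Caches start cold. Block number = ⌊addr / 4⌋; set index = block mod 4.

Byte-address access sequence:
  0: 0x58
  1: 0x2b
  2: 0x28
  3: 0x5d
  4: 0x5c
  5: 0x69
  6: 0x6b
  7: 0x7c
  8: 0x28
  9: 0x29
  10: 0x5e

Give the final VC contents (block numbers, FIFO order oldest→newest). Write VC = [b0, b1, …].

0: 0x58 (blk 22, set 2) → MISS  vc=[]
1: 0x2b (blk 10, set 2) → MISS  vc=[22]
2: 0x28 (blk 10, set 2) → L1-HIT  vc=[22]
3: 0x5d (blk 23, set 3) → MISS  vc=[22]
4: 0x5c (blk 23, set 3) → L1-HIT  vc=[22]
5: 0x69 (blk 26, set 2) → MISS  vc=[22, 10]
6: 0x6b (blk 26, set 2) → L1-HIT  vc=[22, 10]
7: 0x7c (blk 31, set 3) → MISS  vc=[22, 10, 23]
8: 0x28 (blk 10, set 2) → VC-HIT  vc=[22, 26, 23]
9: 0x29 (blk 10, set 2) → L1-HIT  vc=[22, 26, 23]
10: 0x5e (blk 23, set 3) → VC-HIT  vc=[22, 26, 31]

VC = [22, 26, 31]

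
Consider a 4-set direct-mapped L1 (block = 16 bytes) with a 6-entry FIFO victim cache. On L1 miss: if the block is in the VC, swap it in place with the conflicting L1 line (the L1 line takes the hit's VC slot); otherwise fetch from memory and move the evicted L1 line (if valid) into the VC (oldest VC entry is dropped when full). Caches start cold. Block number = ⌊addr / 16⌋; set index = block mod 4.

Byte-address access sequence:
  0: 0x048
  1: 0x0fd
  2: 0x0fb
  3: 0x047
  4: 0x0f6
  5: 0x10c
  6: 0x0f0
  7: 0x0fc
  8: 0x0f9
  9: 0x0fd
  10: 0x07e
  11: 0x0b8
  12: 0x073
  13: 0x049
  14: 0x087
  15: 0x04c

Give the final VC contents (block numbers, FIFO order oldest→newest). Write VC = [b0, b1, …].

#0 0x48→b4/s0 MISS; vc=[]
#1 0xfd→b15/s3 MISS; vc=[]
#2 0xfb→b15/s3 L1-HIT; vc=[]
#3 0x47→b4/s0 L1-HIT; vc=[]
#4 0xf6→b15/s3 L1-HIT; vc=[]
#5 0x10c→b16/s0 MISS; vc=[4]
#6 0xf0→b15/s3 L1-HIT; vc=[4]
#7 0xfc→b15/s3 L1-HIT; vc=[4]
#8 0xf9→b15/s3 L1-HIT; vc=[4]
#9 0xfd→b15/s3 L1-HIT; vc=[4]
#10 0x7e→b7/s3 MISS; vc=[4,15]
#11 0xb8→b11/s3 MISS; vc=[4,15,7]
#12 0x73→b7/s3 VC-HIT; vc=[4,15,11]
#13 0x49→b4/s0 VC-HIT; vc=[16,15,11]
#14 0x87→b8/s0 MISS; vc=[16,15,11,4]
#15 0x4c→b4/s0 VC-HIT; vc=[16,15,11,8]

VC = [16, 15, 11, 8]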